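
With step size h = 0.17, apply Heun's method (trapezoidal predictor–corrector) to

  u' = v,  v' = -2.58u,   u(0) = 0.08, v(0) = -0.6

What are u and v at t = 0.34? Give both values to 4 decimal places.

Heun on (u,v): k1 = f(t_n, state_n); k2 = f(t_n + h, state_n + h·k1); state_{n+1} = state_n + (h/2)·(k1 + k2).
0.000000: (0.080000, -0.600000)
  k1 = (-0.600000, -0.206400)
  predictor → (-0.022000, -0.635088)
  k2 = (-0.635088, 0.056760)
  → (-0.024982, -0.612719)
0.170000: (-0.024982, -0.612719)
  k1 = (-0.612719, 0.064455)
  predictor → (-0.129145, -0.601762)
  k2 = (-0.601762, 0.333194)
  → (-0.128213, -0.578919)
(u(0.34), v(0.34)) ≈ (-0.1282, -0.5789)

-0.1282, -0.5789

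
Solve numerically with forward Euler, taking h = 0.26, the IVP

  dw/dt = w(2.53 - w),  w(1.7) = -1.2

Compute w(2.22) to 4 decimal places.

Euler: w_{n+1} = w_n + h·f(t_n, w_n).
t=1.700000, w=-1.200000: f=-4.476000 → w ← -1.200000 + 0.26·(-4.476000) = -2.363760
t=1.960000, w=-2.363760: f=-11.567674 → w ← -2.363760 + 0.26·(-11.567674) = -5.371355
w(2.22) ≈ -5.3714

-5.3714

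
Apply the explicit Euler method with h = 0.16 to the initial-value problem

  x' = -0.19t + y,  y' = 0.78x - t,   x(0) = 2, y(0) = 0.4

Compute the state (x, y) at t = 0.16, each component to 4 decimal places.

2.0640, 0.6496

Euler on (x,y): x_{n+1} = x_n + h·x', y_{n+1} = y_n + h·y'.
0.000000: (2.000000, 0.400000); f=(0.400000, 1.560000) → (2.064000, 0.649600)
(x(0.16), y(0.16)) ≈ (2.0640, 0.6496)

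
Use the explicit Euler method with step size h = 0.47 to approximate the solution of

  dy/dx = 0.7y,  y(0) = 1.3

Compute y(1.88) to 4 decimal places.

Euler: y_{n+1} = y_n + h·f(x_n, y_n).
x=0.000000, y=1.300000: f=0.910000 → y ← 1.300000 + 0.47·0.910000 = 1.727700
x=0.470000, y=1.727700: f=1.209390 → y ← 1.727700 + 0.47·1.209390 = 2.296113
x=0.940000, y=2.296113: f=1.607279 → y ← 2.296113 + 0.47·1.607279 = 3.051535
x=1.410000, y=3.051535: f=2.136074 → y ← 3.051535 + 0.47·2.136074 = 4.055489
y(1.88) ≈ 4.0555

4.0555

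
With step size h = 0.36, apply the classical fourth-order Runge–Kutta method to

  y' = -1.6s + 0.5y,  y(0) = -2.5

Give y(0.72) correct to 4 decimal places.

RK4: k1 = f(s_n, y_n); k2 = f(s_n + h/2, y_n + (h/2)·k1); k3 = f(s_n + h/2, y_n + (h/2)·k2); k4 = f(s_n + h, y_n + h·k3); y_{n+1} = y_n + (h/6)·(k1 + 2k2 + 2k3 + k4).
s=0.000000, y=-2.500000:
  k1 = f(0.000000, -2.500000) = -1.250000
  k2 = f(0.180000, -2.725000) = -1.650500
  k3 = f(0.180000, -2.797090) = -1.686545
  k4 = f(0.360000, -3.107156) = -2.129578
  y ← -2.500000 + (0.36/6)·(k1 + 2k2 + 2k3 + k4) = -3.103220
s=0.360000, y=-3.103220:
  k1 = f(0.360000, -3.103220) = -2.127610
  k2 = f(0.540000, -3.486190) = -2.607095
  k3 = f(0.540000, -3.572497) = -2.650249
  k4 = f(0.720000, -4.057310) = -3.180655
  y ← -3.103220 + (0.36/6)·(k1 + 2k2 + 2k3 + k4) = -4.052597
y(0.72) ≈ -4.0526

-4.0526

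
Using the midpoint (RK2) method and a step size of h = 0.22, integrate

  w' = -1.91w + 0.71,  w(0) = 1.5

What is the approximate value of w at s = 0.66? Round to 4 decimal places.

Midpoint: k1 = f(s_n, w_n); k2 = f(s_n + h/2, w_n + (h/2)·k1); w_{n+1} = w_n + h·k2.
s=0.000000, w=1.500000:
  k1 = f(0.000000, 1.500000) = -2.155000
  k2 = f(0.110000, 1.262950) = -1.702234
  w ← 1.500000 + 0.22·(-1.702234) = 1.125508
s=0.220000, w=1.125508:
  k1 = f(0.220000, 1.125508) = -1.439721
  k2 = f(0.330000, 0.967139) = -1.137236
  w ← 1.125508 + 0.22·(-1.137236) = 0.875317
s=0.440000, w=0.875317:
  k1 = f(0.440000, 0.875317) = -0.961855
  k2 = f(0.550000, 0.769513) = -0.759769
  w ← 0.875317 + 0.22·(-0.759769) = 0.708167
w(0.66) ≈ 0.7082

0.7082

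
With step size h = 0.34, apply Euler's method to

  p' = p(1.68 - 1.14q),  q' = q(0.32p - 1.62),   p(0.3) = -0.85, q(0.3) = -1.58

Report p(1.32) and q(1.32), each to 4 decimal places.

Euler on (p,q): p_{n+1} = p_n + h·p', q_{n+1} = q_n + h·q'.
0.300000: (-0.850000, -1.580000); f=(-2.959020, 2.989360) → (-1.856067, -0.563618)
0.640000: (-1.856067, -0.563618); f=(-4.310760, 1.247816) → (-3.321725, -0.139360)
0.980000: (-3.321725, -0.139360); f=(-6.108222, 0.373896) → (-5.398521, -0.012235)
(p(1.32), q(1.32)) ≈ (-5.3985, -0.0122)

-5.3985, -0.0122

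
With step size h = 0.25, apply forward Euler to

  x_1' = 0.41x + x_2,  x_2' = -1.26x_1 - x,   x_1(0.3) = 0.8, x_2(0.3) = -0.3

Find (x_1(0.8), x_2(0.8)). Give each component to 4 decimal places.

Euler on (x_1,x_2): x_1_{n+1} = x_1_n + h·x_1', x_2_{n+1} = x_2_n + h·x_2'.
0.300000: (0.800000, -0.300000); f=(-0.177000, -1.308000) → (0.755750, -0.627000)
0.550000: (0.755750, -0.627000); f=(-0.401500, -1.502245) → (0.655375, -1.002561)
(x_1(0.8), x_2(0.8)) ≈ (0.6554, -1.0026)

0.6554, -1.0026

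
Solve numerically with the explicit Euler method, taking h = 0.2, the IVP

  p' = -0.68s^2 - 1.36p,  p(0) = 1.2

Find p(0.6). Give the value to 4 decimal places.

0.4373

Euler: p_{n+1} = p_n + h·f(s_n, p_n).
s=0.000000, p=1.200000: f=-1.632000 → p ← 1.200000 + 0.2·(-1.632000) = 0.873600
s=0.200000, p=0.873600: f=-1.215296 → p ← 0.873600 + 0.2·(-1.215296) = 0.630541
s=0.400000, p=0.630541: f=-0.966335 → p ← 0.630541 + 0.2·(-0.966335) = 0.437274
p(0.6) ≈ 0.4373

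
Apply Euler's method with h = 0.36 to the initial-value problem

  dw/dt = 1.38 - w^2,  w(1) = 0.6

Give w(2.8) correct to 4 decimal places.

Euler: w_{n+1} = w_n + h·f(t_n, w_n).
t=1.000000, w=0.600000: f=1.020000 → w ← 0.600000 + 0.36·1.020000 = 0.967200
t=1.360000, w=0.967200: f=0.444524 → w ← 0.967200 + 0.36·0.444524 = 1.127229
t=1.720000, w=1.127229: f=0.109355 → w ← 1.127229 + 0.36·0.109355 = 1.166597
t=2.080000, w=1.166597: f=0.019052 → w ← 1.166597 + 0.36·0.019052 = 1.173455
t=2.440000, w=1.173455: f=0.003002 → w ← 1.173455 + 0.36·0.003002 = 1.174536
w(2.8) ≈ 1.1745

1.1745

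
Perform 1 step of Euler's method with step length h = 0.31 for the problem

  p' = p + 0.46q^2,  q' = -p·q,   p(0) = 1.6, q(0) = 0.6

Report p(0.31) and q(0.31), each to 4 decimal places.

2.1473, 0.3024

Euler on (p,q): p_{n+1} = p_n + h·p', q_{n+1} = q_n + h·q'.
0.000000: (1.600000, 0.600000); f=(1.765600, -0.960000) → (2.147336, 0.302400)
(p(0.31), q(0.31)) ≈ (2.1473, 0.3024)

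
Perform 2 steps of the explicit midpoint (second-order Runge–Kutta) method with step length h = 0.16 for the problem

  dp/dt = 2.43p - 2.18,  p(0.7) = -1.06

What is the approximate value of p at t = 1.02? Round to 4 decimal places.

Midpoint: k1 = f(t_n, p_n); k2 = f(t_n + h/2, p_n + (h/2)·k1); p_{n+1} = p_n + h·k2.
t=0.700000, p=-1.060000:
  k1 = f(0.700000, -1.060000) = -4.755800
  k2 = f(0.780000, -1.440464) = -5.680328
  p ← -1.060000 + 0.16·(-5.680328) = -1.968852
t=0.860000, p=-1.968852:
  k1 = f(0.860000, -1.968852) = -6.964311
  k2 = f(0.940000, -2.525997) = -8.318173
  p ← -1.968852 + 0.16·(-8.318173) = -3.299760
p(1.02) ≈ -3.2998

-3.2998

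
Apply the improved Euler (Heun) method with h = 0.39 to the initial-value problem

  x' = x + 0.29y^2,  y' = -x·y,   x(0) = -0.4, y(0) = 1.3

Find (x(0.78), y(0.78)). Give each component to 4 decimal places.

Heun on (x,y): k1 = f(t_n, state_n); k2 = f(t_n + h, state_n + h·k1); state_{n+1} = state_n + (h/2)·(k1 + k2).
0.000000: (-0.400000, 1.300000)
  k1 = (0.090100, 0.520000)
  predictor → (-0.364861, 1.502800)
  k2 = (0.290077, 0.548313)
  → (-0.325865, 1.508321)
0.390000: (-0.325865, 1.508321)
  k1 = (0.333894, 0.491510)
  predictor → (-0.195647, 1.700010)
  k2 = (0.642463, 0.332601)
  → (-0.135476, 1.669023)
(x(0.78), y(0.78)) ≈ (-0.1355, 1.6690)

-0.1355, 1.6690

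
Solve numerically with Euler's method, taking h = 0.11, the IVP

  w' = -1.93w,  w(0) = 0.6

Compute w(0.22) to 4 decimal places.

Euler: w_{n+1} = w_n + h·f(x_n, w_n).
x=0.000000, w=0.600000: f=-1.158000 → w ← 0.600000 + 0.11·(-1.158000) = 0.472620
x=0.110000, w=0.472620: f=-0.912157 → w ← 0.472620 + 0.11·(-0.912157) = 0.372283
w(0.22) ≈ 0.3723

0.3723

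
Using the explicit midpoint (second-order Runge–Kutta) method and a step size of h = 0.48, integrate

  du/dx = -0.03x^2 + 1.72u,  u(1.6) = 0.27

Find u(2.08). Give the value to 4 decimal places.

0.5210

Midpoint: k1 = f(x_n, u_n); k2 = f(x_n + h/2, u_n + (h/2)·k1); u_{n+1} = u_n + h·k2.
x=1.600000, u=0.270000:
  k1 = f(1.600000, 0.270000) = 0.387600
  k2 = f(1.840000, 0.363024) = 0.522833
  u ← 0.270000 + 0.48·0.522833 = 0.520960
u(2.08) ≈ 0.5210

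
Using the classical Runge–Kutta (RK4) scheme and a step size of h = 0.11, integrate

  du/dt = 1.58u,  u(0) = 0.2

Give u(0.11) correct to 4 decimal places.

0.2380

RK4: k1 = f(t_n, u_n); k2 = f(t_n + h/2, u_n + (h/2)·k1); k3 = f(t_n + h/2, u_n + (h/2)·k2); k4 = f(t_n + h, u_n + h·k3); u_{n+1} = u_n + (h/6)·(k1 + 2k2 + 2k3 + k4).
t=0.000000, u=0.200000:
  k1 = f(0.000000, 0.200000) = 0.316000
  k2 = f(0.055000, 0.217380) = 0.343460
  k3 = f(0.055000, 0.218890) = 0.345847
  k4 = f(0.110000, 0.238043) = 0.376108
  u ← 0.200000 + (0.11/6)·(k1 + 2k2 + 2k3 + k4) = 0.237963
u(0.11) ≈ 0.2380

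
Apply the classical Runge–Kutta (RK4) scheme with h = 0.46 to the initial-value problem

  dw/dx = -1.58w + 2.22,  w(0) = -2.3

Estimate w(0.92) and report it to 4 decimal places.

0.5337

RK4: k1 = f(x_n, w_n); k2 = f(x_n + h/2, w_n + (h/2)·k1); k3 = f(x_n + h/2, w_n + (h/2)·k2); k4 = f(x_n + h, w_n + h·k3); w_{n+1} = w_n + (h/6)·(k1 + 2k2 + 2k3 + k4).
x=0.000000, w=-2.300000:
  k1 = f(0.000000, -2.300000) = 5.854000
  k2 = f(0.230000, -0.953580) = 3.726656
  k3 = f(0.230000, -1.442869) = 4.499733
  k4 = f(0.460000, -0.230123) = 2.583594
  w ← -2.300000 + (0.46/6)·(k1 + 2k2 + 2k3 + k4) = -0.391738
x=0.460000, w=-0.391738:
  k1 = f(0.460000, -0.391738) = 2.838946
  k2 = f(0.690000, 0.261220) = 1.807273
  k3 = f(0.690000, 0.023935) = 2.182183
  k4 = f(0.920000, 0.612066) = 1.252935
  w ← -0.391738 + (0.46/6)·(k1 + 2k2 + 2k3 + k4) = 0.533689
w(0.92) ≈ 0.5337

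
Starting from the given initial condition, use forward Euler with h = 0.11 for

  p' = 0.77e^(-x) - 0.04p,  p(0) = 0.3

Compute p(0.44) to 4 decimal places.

0.5821

Euler: p_{n+1} = p_n + h·f(x_n, p_n).
x=0.000000, p=0.300000: f=0.758000 → p ← 0.300000 + 0.11·0.758000 = 0.383380
x=0.110000, p=0.383380: f=0.674457 → p ← 0.383380 + 0.11·0.674457 = 0.457570
x=0.220000, p=0.457570: f=0.599637 → p ← 0.457570 + 0.11·0.599637 = 0.523530
x=0.330000, p=0.523530: f=0.532630 → p ← 0.523530 + 0.11·0.532630 = 0.582120
p(0.44) ≈ 0.5821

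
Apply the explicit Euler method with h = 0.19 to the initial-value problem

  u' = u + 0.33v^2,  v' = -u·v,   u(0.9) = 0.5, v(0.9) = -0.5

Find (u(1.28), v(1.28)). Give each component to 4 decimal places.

0.7395, -0.4000

Euler on (u,v): u_{n+1} = u_n + h·u', v_{n+1} = v_n + h·v'.
0.900000: (0.500000, -0.500000); f=(0.582500, 0.250000) → (0.610675, -0.452500)
1.090000: (0.610675, -0.452500); f=(0.678245, 0.276330) → (0.739541, -0.399997)
(u(1.28), v(1.28)) ≈ (0.7395, -0.4000)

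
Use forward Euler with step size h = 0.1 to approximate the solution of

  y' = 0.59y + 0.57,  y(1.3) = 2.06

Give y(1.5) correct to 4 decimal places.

Euler: y_{n+1} = y_n + h·f(s_n, y_n).
s=1.300000, y=2.060000: f=1.785400 → y ← 2.060000 + 0.1·1.785400 = 2.238540
s=1.400000, y=2.238540: f=1.890739 → y ← 2.238540 + 0.1·1.890739 = 2.427614
y(1.5) ≈ 2.4276

2.4276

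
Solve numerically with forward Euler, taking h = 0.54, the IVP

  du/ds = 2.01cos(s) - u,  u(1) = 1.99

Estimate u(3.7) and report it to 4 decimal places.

Euler: u_{n+1} = u_n + h·f(s_n, u_n).
s=1.000000, u=1.990000: f=-0.903992 → u ← 1.990000 + 0.54·(-0.903992) = 1.501844
s=1.540000, u=1.501844: f=-1.439953 → u ← 1.501844 + 0.54·(-1.439953) = 0.724269
s=2.080000, u=0.724269: f=-1.704108 → u ← 0.724269 + 0.54·(-1.704108) = -0.195949
s=2.620000, u=-0.195949: f=-1.546775 → u ← -0.195949 + 0.54·(-1.546775) = -1.031207
s=3.160000, u=-1.031207: f=-0.978452 → u ← -1.031207 + 0.54·(-0.978452) = -1.559572
u(3.7) ≈ -1.5596

-1.5596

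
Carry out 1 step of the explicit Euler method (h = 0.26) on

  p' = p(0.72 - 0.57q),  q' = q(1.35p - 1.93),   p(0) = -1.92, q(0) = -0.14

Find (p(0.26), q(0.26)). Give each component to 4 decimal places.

Euler on (p,q): p_{n+1} = p_n + h·p', q_{n+1} = q_n + h·q'.
0.000000: (-1.920000, -0.140000); f=(-1.535616, 0.633080) → (-2.319260, 0.024601)
(p(0.26), q(0.26)) ≈ (-2.3193, 0.0246)

-2.3193, 0.0246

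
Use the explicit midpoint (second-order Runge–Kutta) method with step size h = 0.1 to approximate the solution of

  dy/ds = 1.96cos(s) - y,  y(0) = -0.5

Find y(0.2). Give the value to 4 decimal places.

Midpoint: k1 = f(s_n, y_n); k2 = f(s_n + h/2, y_n + (h/2)·k1); y_{n+1} = y_n + h·k2.
s=0.000000, y=-0.500000:
  k1 = f(0.000000, -0.500000) = 2.460000
  k2 = f(0.050000, -0.377000) = 2.334551
  y ← -0.500000 + 0.1·2.334551 = -0.266545
s=0.100000, y=-0.266545:
  k1 = f(0.100000, -0.266545) = 2.216753
  k2 = f(0.150000, -0.155707) = 2.093699
  y ← -0.266545 + 0.1·2.093699 = -0.057175
y(0.2) ≈ -0.0572

-0.0572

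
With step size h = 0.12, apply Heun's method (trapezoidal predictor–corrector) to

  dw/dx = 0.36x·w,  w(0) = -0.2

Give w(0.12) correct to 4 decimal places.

-0.2005

Heun: k1 = f(x_n, w_n); k2 = f(x_n + h, w_n + h·k1); w_{n+1} = w_n + (h/2)·(k1 + k2).
x=0.000000, w=-0.200000:
  k1 = f(0.000000, -0.200000) = 0.000000
  k2 = f(0.120000, -0.200000) = -0.008640
  w ← -0.200000 + (0.12/2)·(0.000000 + (-0.008640)) = -0.200518
w(0.12) ≈ -0.2005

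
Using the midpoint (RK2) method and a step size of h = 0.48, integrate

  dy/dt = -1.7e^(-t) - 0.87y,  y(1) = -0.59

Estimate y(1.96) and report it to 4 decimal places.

Midpoint: k1 = f(t_n, y_n); k2 = f(t_n + h/2, y_n + (h/2)·k1); y_{n+1} = y_n + h·k2.
t=1.000000, y=-0.590000:
  k1 = f(1.000000, -0.590000) = -0.112095
  k2 = f(1.240000, -0.616903) = 0.044752
  y ← -0.590000 + 0.48·0.044752 = -0.568519
t=1.480000, y=-0.568519:
  k1 = f(1.480000, -0.568519) = 0.107627
  k2 = f(1.720000, -0.542688) = 0.167726
  y ← -0.568519 + 0.48·0.167726 = -0.488010
y(1.96) ≈ -0.4880

-0.4880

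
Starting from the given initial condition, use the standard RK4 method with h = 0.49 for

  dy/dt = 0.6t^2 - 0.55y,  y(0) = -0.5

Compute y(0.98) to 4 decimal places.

-0.1262

RK4: k1 = f(t_n, y_n); k2 = f(t_n + h/2, y_n + (h/2)·k1); k3 = f(t_n + h/2, y_n + (h/2)·k2); k4 = f(t_n + h, y_n + h·k3); y_{n+1} = y_n + (h/6)·(k1 + 2k2 + 2k3 + k4).
t=0.000000, y=-0.500000:
  k1 = f(0.000000, -0.500000) = 0.275000
  k2 = f(0.245000, -0.432625) = 0.273959
  k3 = f(0.245000, -0.432880) = 0.274099
  k4 = f(0.490000, -0.365691) = 0.345190
  y ← -0.500000 + (0.49/6)·(k1 + 2k2 + 2k3 + k4) = -0.359835
t=0.490000, y=-0.359835:
  k1 = f(0.490000, -0.359835) = 0.341969
  k2 = f(0.735000, -0.276053) = 0.475964
  k3 = f(0.735000, -0.243224) = 0.457908
  k4 = f(0.980000, -0.135460) = 0.650743
  y ← -0.359835 + (0.49/6)·(k1 + 2k2 + 2k3 + k4) = -0.126231
y(0.98) ≈ -0.1262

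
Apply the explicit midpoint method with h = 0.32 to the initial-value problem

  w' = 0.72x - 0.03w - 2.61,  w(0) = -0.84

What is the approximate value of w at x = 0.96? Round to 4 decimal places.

Midpoint: k1 = f(x_n, w_n); k2 = f(x_n + h/2, w_n + (h/2)·k1); w_{n+1} = w_n + h·k2.
x=0.000000, w=-0.840000:
  k1 = f(0.000000, -0.840000) = -2.584800
  k2 = f(0.160000, -1.253568) = -2.457193
  w ← -0.840000 + 0.32·(-2.457193) = -1.626302
x=0.320000, w=-1.626302:
  k1 = f(0.320000, -1.626302) = -2.330811
  k2 = f(0.480000, -1.999231) = -2.204423
  w ← -1.626302 + 0.32·(-2.204423) = -2.331717
x=0.640000, w=-2.331717:
  k1 = f(0.640000, -2.331717) = -2.079248
  k2 = f(0.800000, -2.664397) = -1.954068
  w ← -2.331717 + 0.32·(-1.954068) = -2.957019
w(0.96) ≈ -2.9570

-2.9570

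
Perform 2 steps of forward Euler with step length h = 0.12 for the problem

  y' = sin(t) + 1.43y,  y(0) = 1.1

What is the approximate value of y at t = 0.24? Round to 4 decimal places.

1.5243

Euler: y_{n+1} = y_n + h·f(t_n, y_n).
t=0.000000, y=1.100000: f=1.573000 → y ← 1.100000 + 0.12·1.573000 = 1.288760
t=0.120000, y=1.288760: f=1.962639 → y ← 1.288760 + 0.12·1.962639 = 1.524277
y(0.24) ≈ 1.5243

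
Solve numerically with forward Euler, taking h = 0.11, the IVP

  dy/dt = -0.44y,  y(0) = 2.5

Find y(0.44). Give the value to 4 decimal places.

2.0500

Euler: y_{n+1} = y_n + h·f(t_n, y_n).
t=0.000000, y=2.500000: f=-1.100000 → y ← 2.500000 + 0.11·(-1.100000) = 2.379000
t=0.110000, y=2.379000: f=-1.046760 → y ← 2.379000 + 0.11·(-1.046760) = 2.263856
t=0.220000, y=2.263856: f=-0.996097 → y ← 2.263856 + 0.11·(-0.996097) = 2.154286
t=0.330000, y=2.154286: f=-0.947886 → y ← 2.154286 + 0.11·(-0.947886) = 2.050018
y(0.44) ≈ 2.0500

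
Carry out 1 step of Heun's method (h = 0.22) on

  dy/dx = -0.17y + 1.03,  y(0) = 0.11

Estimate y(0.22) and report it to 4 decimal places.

0.3283

Heun: k1 = f(x_n, y_n); k2 = f(x_n + h, y_n + h·k1); y_{n+1} = y_n + (h/2)·(k1 + k2).
x=0.000000, y=0.110000:
  k1 = f(0.000000, 0.110000) = 1.011300
  k2 = f(0.220000, 0.332486) = 0.973477
  y ← 0.110000 + (0.22/2)·(1.011300 + 0.973477) = 0.328326
y(0.22) ≈ 0.3283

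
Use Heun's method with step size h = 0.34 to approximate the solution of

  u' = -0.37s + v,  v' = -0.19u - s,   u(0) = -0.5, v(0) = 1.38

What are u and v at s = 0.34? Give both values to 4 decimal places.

-0.0467, 1.3393

Heun on (u,v): k1 = f(s_n, state_n); k2 = f(s_n + h, state_n + h·k1); state_{n+1} = state_n + (h/2)·(k1 + k2).
0.000000: (-0.500000, 1.380000)
  k1 = (1.380000, 0.095000)
  predictor → (-0.030800, 1.412300)
  k2 = (1.286500, -0.334148)
  → (-0.046695, 1.339345)
(u(0.34), v(0.34)) ≈ (-0.0467, 1.3393)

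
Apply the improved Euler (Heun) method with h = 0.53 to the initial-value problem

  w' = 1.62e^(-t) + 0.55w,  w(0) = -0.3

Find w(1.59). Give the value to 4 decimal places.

1.6375

Heun: k1 = f(t_n, w_n); k2 = f(t_n + h, w_n + h·k1); w_{n+1} = w_n + (h/2)·(k1 + k2).
t=0.000000, w=-0.300000:
  k1 = f(0.000000, -0.300000) = 1.455000
  k2 = f(0.530000, 0.471150) = 1.212673
  w ← -0.300000 + (0.53/2)·(1.455000 + 1.212673) = 0.406933
t=0.530000, w=0.406933:
  k1 = f(0.530000, 0.406933) = 1.177353
  k2 = f(1.060000, 1.030930) = 1.128270
  w ← 0.406933 + (0.53/2)·(1.177353 + 1.128270) = 1.017923
t=1.060000, w=1.017923:
  k1 = f(1.060000, 1.017923) = 1.121116
  k2 = f(1.590000, 1.612115) = 1.217023
  w ← 1.017923 + (0.53/2)·(1.121116 + 1.217023) = 1.637530
w(1.59) ≈ 1.6375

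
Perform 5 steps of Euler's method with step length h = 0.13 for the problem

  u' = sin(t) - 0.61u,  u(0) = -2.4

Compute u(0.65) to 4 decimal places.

Euler: u_{n+1} = u_n + h·f(t_n, u_n).
t=0.000000, u=-2.400000: f=1.464000 → u ← -2.400000 + 0.13·1.464000 = -2.209680
t=0.130000, u=-2.209680: f=1.477539 → u ← -2.209680 + 0.13·1.477539 = -2.017600
t=0.260000, u=-2.017600: f=1.487817 → u ← -2.017600 + 0.13·1.487817 = -1.824184
t=0.390000, u=-1.824184: f=1.492941 → u ← -1.824184 + 0.13·1.492941 = -1.630102
t=0.520000, u=-1.630102: f=1.491242 → u ← -1.630102 + 0.13·1.491242 = -1.436240
u(0.65) ≈ -1.4362

-1.4362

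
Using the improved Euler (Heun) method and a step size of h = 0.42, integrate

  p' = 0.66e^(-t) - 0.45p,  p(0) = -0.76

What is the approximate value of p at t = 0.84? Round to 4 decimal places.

Heun: k1 = f(t_n, p_n); k2 = f(t_n + h, p_n + h·k1); p_{n+1} = p_n + (h/2)·(k1 + k2).
t=0.000000, p=-0.760000:
  k1 = f(0.000000, -0.760000) = 1.002000
  k2 = f(0.420000, -0.339160) = 0.586273
  p ← -0.760000 + (0.42/2)·(1.002000 + 0.586273) = -0.426463
t=0.420000, p=-0.426463:
  k1 = f(0.420000, -0.426463) = 0.625559
  k2 = f(0.840000, -0.163728) = 0.358606
  p ← -0.426463 + (0.42/2)·(0.625559 + 0.358606) = -0.219788
p(0.84) ≈ -0.2198

-0.2198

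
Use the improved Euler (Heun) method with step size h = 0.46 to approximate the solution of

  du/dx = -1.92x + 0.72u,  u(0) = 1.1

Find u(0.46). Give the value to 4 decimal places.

1.3215

Heun: k1 = f(x_n, u_n); k2 = f(x_n + h, u_n + h·k1); u_{n+1} = u_n + (h/2)·(k1 + k2).
x=0.000000, u=1.100000:
  k1 = f(0.000000, 1.100000) = 0.792000
  k2 = f(0.460000, 1.464320) = 0.171110
  u ← 1.100000 + (0.46/2)·(0.792000 + 0.171110) = 1.321515
u(0.46) ≈ 1.3215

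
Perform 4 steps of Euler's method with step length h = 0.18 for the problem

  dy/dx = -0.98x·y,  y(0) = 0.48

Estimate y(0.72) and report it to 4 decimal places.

0.3938

Euler: y_{n+1} = y_n + h·f(x_n, y_n).
x=0.000000, y=0.480000: f=0.000000 → y ← 0.480000 + 0.18·0.000000 = 0.480000
x=0.180000, y=0.480000: f=-0.084672 → y ← 0.480000 + 0.18·(-0.084672) = 0.464759
x=0.360000, y=0.464759: f=-0.163967 → y ← 0.464759 + 0.18·(-0.163967) = 0.435245
x=0.540000, y=0.435245: f=-0.230332 → y ← 0.435245 + 0.18·(-0.230332) = 0.393785
y(0.72) ≈ 0.3938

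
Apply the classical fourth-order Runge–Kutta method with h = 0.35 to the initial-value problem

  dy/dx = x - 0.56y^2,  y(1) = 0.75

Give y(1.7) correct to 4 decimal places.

1.2841

RK4: k1 = f(x_n, y_n); k2 = f(x_n + h/2, y_n + (h/2)·k1); k3 = f(x_n + h/2, y_n + (h/2)·k2); k4 = f(x_n + h, y_n + h·k3); y_{n+1} = y_n + (h/6)·(k1 + 2k2 + 2k3 + k4).
x=1.000000, y=0.750000:
  k1 = f(1.000000, 0.750000) = 0.685000
  k2 = f(1.175000, 0.869875) = 0.751258
  k3 = f(1.175000, 0.881470) = 0.739886
  k4 = f(1.350000, 1.008960) = 0.779920
  y ← 0.750000 + (0.35/6)·(k1 + 2k2 + 2k3 + k4) = 1.009420
x=1.350000, y=1.009420:
  k1 = f(1.350000, 1.009420) = 0.779399
  k2 = f(1.525000, 1.145815) = 0.789780
  k3 = f(1.525000, 1.147632) = 0.787447
  k4 = f(1.700000, 1.285027) = 0.775275
  y ← 1.009420 + (0.35/6)·(k1 + 2k2 + 2k3 + k4) = 1.284120
y(1.7) ≈ 1.2841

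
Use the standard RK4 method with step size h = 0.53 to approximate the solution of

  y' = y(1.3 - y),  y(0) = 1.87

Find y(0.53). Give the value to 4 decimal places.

1.5367

RK4: k1 = f(x_n, y_n); k2 = f(x_n + h/2, y_n + (h/2)·k1); k3 = f(x_n + h/2, y_n + (h/2)·k2); k4 = f(x_n + h, y_n + h·k3); y_{n+1} = y_n + (h/6)·(k1 + 2k2 + 2k3 + k4).
x=0.000000, y=1.870000:
  k1 = f(0.000000, 1.870000) = -1.065900
  k2 = f(0.265000, 1.587537) = -0.456475
  k3 = f(0.265000, 1.749034) = -0.785376
  k4 = f(0.530000, 1.453751) = -0.223515
  y ← 1.870000 + (0.53/6)·(k1 + 2k2 + 2k3 + k4) = 1.536708
y(0.53) ≈ 1.5367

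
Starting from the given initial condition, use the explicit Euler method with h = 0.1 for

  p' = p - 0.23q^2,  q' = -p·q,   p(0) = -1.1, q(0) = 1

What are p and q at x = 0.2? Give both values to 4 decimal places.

Euler on (p,q): p_{n+1} = p_n + h·p', q_{n+1} = q_n + h·q'.
0.000000: (-1.100000, 1.000000); f=(-1.330000, 1.100000) → (-1.233000, 1.110000)
0.100000: (-1.233000, 1.110000); f=(-1.516383, 1.368630) → (-1.384638, 1.246863)
(p(0.2), q(0.2)) ≈ (-1.3846, 1.2469)

-1.3846, 1.2469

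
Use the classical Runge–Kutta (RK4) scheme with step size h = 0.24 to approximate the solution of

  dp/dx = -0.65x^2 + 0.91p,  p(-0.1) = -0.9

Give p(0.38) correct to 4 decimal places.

-1.4063

RK4: k1 = f(x_n, p_n); k2 = f(x_n + h/2, p_n + (h/2)·k1); k3 = f(x_n + h/2, p_n + (h/2)·k2); k4 = f(x_n + h, p_n + h·k3); p_{n+1} = p_n + (h/6)·(k1 + 2k2 + 2k3 + k4).
x=-0.100000, p=-0.900000:
  k1 = f(-0.100000, -0.900000) = -0.825500
  k2 = f(0.020000, -0.999060) = -0.909405
  k3 = f(0.020000, -1.009129) = -0.918567
  k4 = f(0.140000, -1.120456) = -1.032355
  p ← -0.900000 + (0.24/6)·(k1 + 2k2 + 2k3 + k4) = -1.120552
x=0.140000, p=-1.120552:
  k1 = f(0.140000, -1.120552) = -1.032442
  k2 = f(0.260000, -1.244445) = -1.176385
  k3 = f(0.260000, -1.261718) = -1.192103
  k4 = f(0.380000, -1.406657) = -1.373918
  p ← -1.120552 + (0.24/6)·(k1 + 2k2 + 2k3 + k4) = -1.406285
p(0.38) ≈ -1.4063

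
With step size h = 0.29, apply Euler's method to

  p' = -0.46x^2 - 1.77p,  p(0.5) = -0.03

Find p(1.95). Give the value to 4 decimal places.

-0.5386

Euler: p_{n+1} = p_n + h·f(x_n, p_n).
x=0.500000, p=-0.030000: f=-0.061900 → p ← -0.030000 + 0.29·(-0.061900) = -0.047951
x=0.790000, p=-0.047951: f=-0.202213 → p ← -0.047951 + 0.29·(-0.202213) = -0.106593
x=1.080000, p=-0.106593: f=-0.347875 → p ← -0.106593 + 0.29·(-0.347875) = -0.207476
x=1.370000, p=-0.207476: f=-0.496141 → p ← -0.207476 + 0.29·(-0.496141) = -0.351357
x=1.660000, p=-0.351357: f=-0.645674 → p ← -0.351357 + 0.29·(-0.645674) = -0.538603
p(1.95) ≈ -0.5386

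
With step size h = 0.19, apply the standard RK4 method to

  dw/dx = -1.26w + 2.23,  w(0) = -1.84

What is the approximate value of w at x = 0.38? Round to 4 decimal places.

-0.4666

RK4: k1 = f(x_n, w_n); k2 = f(x_n + h/2, w_n + (h/2)·k1); k3 = f(x_n + h/2, w_n + (h/2)·k2); k4 = f(x_n + h, w_n + h·k3); w_{n+1} = w_n + (h/6)·(k1 + 2k2 + 2k3 + k4).
x=0.000000, w=-1.840000:
  k1 = f(0.000000, -1.840000) = 4.548400
  k2 = f(0.095000, -1.407902) = 4.003957
  k3 = f(0.095000, -1.459624) = 4.069126
  k4 = f(0.190000, -1.066866) = 3.574251
  w ← -1.840000 + (0.19/6)·(k1 + 2k2 + 2k3 + k4) = -1.071487
x=0.190000, w=-1.071487:
  k1 = f(0.190000, -1.071487) = 3.580074
  k2 = f(0.285000, -0.731380) = 3.151539
  k3 = f(0.285000, -0.772091) = 3.202835
  k4 = f(0.380000, -0.462949) = 2.813316
  w ← -1.071487 + (0.19/6)·(k1 + 2k2 + 2k3 + k4) = -0.466586
w(0.38) ≈ -0.4666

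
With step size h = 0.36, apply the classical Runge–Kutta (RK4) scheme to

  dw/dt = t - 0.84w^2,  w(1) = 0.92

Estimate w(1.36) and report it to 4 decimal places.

1.0528

RK4: k1 = f(t_n, w_n); k2 = f(t_n + h/2, w_n + (h/2)·k1); k3 = f(t_n + h/2, w_n + (h/2)·k2); k4 = f(t_n + h, w_n + h·k3); w_{n+1} = w_n + (h/6)·(k1 + 2k2 + 2k3 + k4).
t=1.000000, w=0.920000:
  k1 = f(1.000000, 0.920000) = 0.289024
  k2 = f(1.180000, 0.972024) = 0.386342
  k3 = f(1.180000, 0.989542) = 0.357478
  k4 = f(1.360000, 1.048692) = 0.436205
  w ← 0.920000 + (0.36/6)·(k1 + 2k2 + 2k3 + k4) = 1.052772
w(1.36) ≈ 1.0528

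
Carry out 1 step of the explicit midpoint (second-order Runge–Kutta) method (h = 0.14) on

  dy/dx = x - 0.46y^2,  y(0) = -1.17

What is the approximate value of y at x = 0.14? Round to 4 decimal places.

Midpoint: k1 = f(x_n, y_n); k2 = f(x_n + h/2, y_n + (h/2)·k1); y_{n+1} = y_n + h·k2.
x=0.000000, y=-1.170000:
  k1 = f(0.000000, -1.170000) = -0.629694
  k2 = f(0.070000, -1.214079) = -0.608034
  y ← -1.170000 + 0.14·(-0.608034) = -1.255125
y(0.14) ≈ -1.2551

-1.2551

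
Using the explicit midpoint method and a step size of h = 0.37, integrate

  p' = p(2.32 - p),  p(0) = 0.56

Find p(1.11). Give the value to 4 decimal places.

1.8717

Midpoint: k1 = f(s_n, p_n); k2 = f(s_n + h/2, p_n + (h/2)·k1); p_{n+1} = p_n + h·k2.
s=0.000000, p=0.560000:
  k1 = f(0.000000, 0.560000) = 0.985600
  k2 = f(0.185000, 0.742336) = 1.171157
  p ← 0.560000 + 0.37·1.171157 = 0.993328
s=0.370000, p=0.993328:
  k1 = f(0.370000, 0.993328) = 1.317820
  k2 = f(0.555000, 1.237125) = 1.339652
  p ← 0.993328 + 0.37·1.339652 = 1.488999
s=0.740000, p=1.488999:
  k1 = f(0.740000, 1.488999) = 1.237360
  k2 = f(0.925000, 1.717911) = 1.034336
  p ← 1.488999 + 0.37·1.034336 = 1.871703
p(1.11) ≈ 1.8717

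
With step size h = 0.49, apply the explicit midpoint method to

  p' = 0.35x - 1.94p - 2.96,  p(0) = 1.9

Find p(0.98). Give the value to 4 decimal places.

Midpoint: k1 = f(x_n, p_n); k2 = f(x_n + h/2, p_n + (h/2)·k1); p_{n+1} = p_n + h·k2.
x=0.000000, p=1.900000:
  k1 = f(0.000000, 1.900000) = -6.646000
  k2 = f(0.245000, 0.271730) = -3.401406
  p ← 1.900000 + 0.49·(-3.401406) = 0.233311
x=0.490000, p=0.233311:
  k1 = f(0.490000, 0.233311) = -3.241123
  k2 = f(0.735000, -0.560764) = -1.614867
  p ← 0.233311 + 0.49·(-1.614867) = -0.557974
p(0.98) ≈ -0.5580

-0.5580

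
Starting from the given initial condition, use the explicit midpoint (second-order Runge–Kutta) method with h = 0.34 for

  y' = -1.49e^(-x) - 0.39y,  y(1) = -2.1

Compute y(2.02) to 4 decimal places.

-1.6876

Midpoint: k1 = f(x_n, y_n); k2 = f(x_n + h/2, y_n + (h/2)·k1); y_{n+1} = y_n + h·k2.
x=1.000000, y=-2.100000:
  k1 = f(1.000000, -2.100000) = 0.270860
  k2 = f(1.170000, -2.053954) = 0.338595
  y ← -2.100000 + 0.34·0.338595 = -1.984878
x=1.340000, y=-1.984878:
  k1 = f(1.340000, -1.984878) = 0.383952
  k2 = f(1.510000, -1.919606) = 0.419490
  y ← -1.984878 + 0.34·0.419490 = -1.842251
x=1.680000, y=-1.842251:
  k1 = f(1.680000, -1.842251) = 0.440781
  k2 = f(1.850000, -1.767318) = 0.454971
  y ← -1.842251 + 0.34·0.454971 = -1.687561
y(2.02) ≈ -1.6876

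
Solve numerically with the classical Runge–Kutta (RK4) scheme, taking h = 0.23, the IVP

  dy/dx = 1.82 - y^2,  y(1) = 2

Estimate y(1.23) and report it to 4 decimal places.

RK4: k1 = f(x_n, y_n); k2 = f(x_n + h/2, y_n + (h/2)·k1); k3 = f(x_n + h/2, y_n + (h/2)·k2); k4 = f(x_n + h, y_n + h·k3); y_{n+1} = y_n + (h/6)·(k1 + 2k2 + 2k3 + k4).
x=1.000000, y=2.000000:
  k1 = f(1.000000, 2.000000) = -2.180000
  k2 = f(1.115000, 1.749300) = -1.240050
  k3 = f(1.115000, 1.857394) = -1.629913
  k4 = f(1.230000, 1.625120) = -0.821015
  y ← 2.000000 + (0.23/6)·(k1 + 2k2 + 2k3 + k4) = 1.664931
y(1.23) ≈ 1.6649

1.6649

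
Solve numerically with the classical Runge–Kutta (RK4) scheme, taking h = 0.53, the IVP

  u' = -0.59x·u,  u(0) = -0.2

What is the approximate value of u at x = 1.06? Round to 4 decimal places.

RK4: k1 = f(x_n, u_n); k2 = f(x_n + h/2, u_n + (h/2)·k1); k3 = f(x_n + h/2, u_n + (h/2)·k2); k4 = f(x_n + h, u_n + h·k3); u_{n+1} = u_n + (h/6)·(k1 + 2k2 + 2k3 + k4).
x=0.000000, u=-0.200000:
  k1 = f(0.000000, -0.200000) = 0.000000
  k2 = f(0.265000, -0.200000) = 0.031270
  k3 = f(0.265000, -0.191713) = 0.029974
  k4 = f(0.530000, -0.184114) = 0.057572
  u ← -0.200000 + (0.53/6)·(k1 + 2k2 + 2k3 + k4) = -0.184095
x=0.530000, u=-0.184095:
  k1 = f(0.530000, -0.184095) = 0.057566
  k2 = f(0.795000, -0.168840) = 0.079194
  k3 = f(0.795000, -0.163108) = 0.076506
  k4 = f(1.060000, -0.143546) = 0.089774
  u ← -0.184095 + (0.53/6)·(k1 + 2k2 + 2k3 + k4) = -0.143573
u(1.06) ≈ -0.1436

-0.1436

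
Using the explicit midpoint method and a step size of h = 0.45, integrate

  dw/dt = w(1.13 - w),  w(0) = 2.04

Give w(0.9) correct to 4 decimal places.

Midpoint: k1 = f(t_n, w_n); k2 = f(t_n + h/2, w_n + (h/2)·k1); w_{n+1} = w_n + h·k2.
t=0.000000, w=2.040000:
  k1 = f(0.000000, 2.040000) = -1.856400
  k2 = f(0.225000, 1.622310) = -0.798679
  w ← 2.040000 + 0.45·(-0.798679) = 1.680594
t=0.450000, w=1.680594:
  k1 = f(0.450000, 1.680594) = -0.925326
  k2 = f(0.675000, 1.472396) = -0.504143
  w ← 1.680594 + 0.45·(-0.504143) = 1.453730
w(0.9) ≈ 1.4537

1.4537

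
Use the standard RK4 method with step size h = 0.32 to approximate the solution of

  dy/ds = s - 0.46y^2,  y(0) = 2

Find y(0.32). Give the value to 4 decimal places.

RK4: k1 = f(s_n, y_n); k2 = f(s_n + h/2, y_n + (h/2)·k1); k3 = f(s_n + h/2, y_n + (h/2)·k2); k4 = f(s_n + h, y_n + h·k3); y_{n+1} = y_n + (h/6)·(k1 + 2k2 + 2k3 + k4).
s=0.000000, y=2.000000:
  k1 = f(0.000000, 2.000000) = -1.840000
  k2 = f(0.160000, 1.705600) = -1.178173
  k3 = f(0.160000, 1.811492) = -1.349492
  k4 = f(0.320000, 1.568163) = -0.811202
  y ← 2.000000 + (0.32/6)·(k1 + 2k2 + 2k3 + k4) = 1.588985
y(0.32) ≈ 1.5890

1.5890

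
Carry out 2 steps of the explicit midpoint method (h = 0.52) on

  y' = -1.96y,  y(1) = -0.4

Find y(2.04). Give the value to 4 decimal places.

Midpoint: k1 = f(x_n, y_n); k2 = f(x_n + h/2, y_n + (h/2)·k1); y_{n+1} = y_n + h·k2.
x=1.000000, y=-0.400000:
  k1 = f(1.000000, -0.400000) = 0.784000
  k2 = f(1.260000, -0.196160) = 0.384474
  y ← -0.400000 + 0.52·0.384474 = -0.200074
x=1.520000, y=-0.200074:
  k1 = f(1.520000, -0.200074) = 0.392145
  k2 = f(1.780000, -0.098116) = 0.192308
  y ← -0.200074 + 0.52·0.192308 = -0.100074
y(2.04) ≈ -0.1001

-0.1001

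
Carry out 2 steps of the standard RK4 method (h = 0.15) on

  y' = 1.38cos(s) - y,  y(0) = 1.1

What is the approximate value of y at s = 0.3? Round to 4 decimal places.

1.1668

RK4: k1 = f(s_n, y_n); k2 = f(s_n + h/2, y_n + (h/2)·k1); k3 = f(s_n + h/2, y_n + (h/2)·k2); k4 = f(s_n + h, y_n + h·k3); y_{n+1} = y_n + (h/6)·(k1 + 2k2 + 2k3 + k4).
s=0.000000, y=1.100000:
  k1 = f(0.000000, 1.100000) = 0.280000
  k2 = f(0.075000, 1.121000) = 0.255121
  k3 = f(0.075000, 1.119134) = 0.256987
  k4 = f(0.150000, 1.138548) = 0.225956
  y ← 1.100000 + (0.15/6)·(k1 + 2k2 + 2k3 + k4) = 1.138254
s=0.150000, y=1.138254:
  k1 = f(0.150000, 1.138254) = 0.226250
  k2 = f(0.225000, 1.155223) = 0.189993
  k3 = f(0.225000, 1.152504) = 0.192712
  k4 = f(0.300000, 1.167161) = 0.151203
  y ← 1.138254 + (0.15/6)·(k1 + 2k2 + 2k3 + k4) = 1.166826
y(0.3) ≈ 1.1668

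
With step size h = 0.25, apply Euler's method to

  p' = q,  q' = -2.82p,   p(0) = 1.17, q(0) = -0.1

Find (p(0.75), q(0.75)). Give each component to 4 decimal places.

0.4808, -2.3763

Euler on (p,q): p_{n+1} = p_n + h·p', q_{n+1} = q_n + h·q'.
0.000000: (1.170000, -0.100000); f=(-0.100000, -3.299400) → (1.145000, -0.924850)
0.250000: (1.145000, -0.924850); f=(-0.924850, -3.228900) → (0.913788, -1.732075)
0.500000: (0.913788, -1.732075); f=(-1.732075, -2.576881) → (0.480769, -2.376295)
(p(0.75), q(0.75)) ≈ (0.4808, -2.3763)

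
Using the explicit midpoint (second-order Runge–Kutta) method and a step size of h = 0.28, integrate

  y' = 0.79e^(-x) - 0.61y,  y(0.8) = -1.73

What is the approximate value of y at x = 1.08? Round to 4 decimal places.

Midpoint: k1 = f(x_n, y_n); k2 = f(x_n + h/2, y_n + (h/2)·k1); y_{n+1} = y_n + h·k2.
x=0.800000, y=-1.730000:
  k1 = f(0.800000, -1.730000) = 1.410270
  k2 = f(0.940000, -1.532562) = 1.243459
  y ← -1.730000 + 0.28·1.243459 = -1.381831
y(1.08) ≈ -1.3818

-1.3818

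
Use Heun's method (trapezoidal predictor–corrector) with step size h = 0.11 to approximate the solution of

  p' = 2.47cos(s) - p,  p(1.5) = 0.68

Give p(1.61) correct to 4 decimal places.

Heun: k1 = f(s_n, p_n); k2 = f(s_n + h, p_n + h·k1); p_{n+1} = p_n + (h/2)·(k1 + k2).
s=1.500000, p=0.680000:
  k1 = f(1.500000, 0.680000) = -0.505279
  k2 = f(1.610000, 0.624419) = -0.721228
  p ← 0.680000 + (0.11/2)·(-0.505279 + (-0.721228)) = 0.612542
p(1.61) ≈ 0.6125

0.6125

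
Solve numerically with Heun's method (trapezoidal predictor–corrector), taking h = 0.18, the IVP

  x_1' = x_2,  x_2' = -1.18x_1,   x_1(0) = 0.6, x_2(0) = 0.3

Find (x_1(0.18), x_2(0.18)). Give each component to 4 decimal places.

Heun on (x_1,x_2): k1 = f(x_n, state_n); k2 = f(x_n + h, state_n + h·k1); state_{n+1} = state_n + (h/2)·(k1 + k2).
0.000000: (0.600000, 0.300000)
  k1 = (0.300000, -0.708000)
  predictor → (0.654000, 0.172560)
  k2 = (0.172560, -0.771720)
  → (0.642530, 0.166825)
(x_1(0.18), x_2(0.18)) ≈ (0.6425, 0.1668)

0.6425, 0.1668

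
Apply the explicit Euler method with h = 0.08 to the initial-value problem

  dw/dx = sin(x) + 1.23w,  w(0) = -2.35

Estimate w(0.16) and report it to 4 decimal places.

Euler: w_{n+1} = w_n + h·f(x_n, w_n).
x=0.000000, w=-2.350000: f=-2.890500 → w ← -2.350000 + 0.08·(-2.890500) = -2.581240
x=0.080000, w=-2.581240: f=-3.095011 → w ← -2.581240 + 0.08·(-3.095011) = -2.828841
w(0.16) ≈ -2.8288

-2.8288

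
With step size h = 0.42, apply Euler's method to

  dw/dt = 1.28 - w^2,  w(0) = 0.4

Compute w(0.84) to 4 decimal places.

Euler: w_{n+1} = w_n + h·f(t_n, w_n).
t=0.000000, w=0.400000: f=1.120000 → w ← 0.400000 + 0.42·1.120000 = 0.870400
t=0.420000, w=0.870400: f=0.522404 → w ← 0.870400 + 0.42·0.522404 = 1.089810
w(0.84) ≈ 1.0898

1.0898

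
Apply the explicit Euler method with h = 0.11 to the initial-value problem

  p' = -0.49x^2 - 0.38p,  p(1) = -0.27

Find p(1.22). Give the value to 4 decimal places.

Euler: p_{n+1} = p_n + h·f(x_n, p_n).
x=1.000000, p=-0.270000: f=-0.387400 → p ← -0.270000 + 0.11·(-0.387400) = -0.312614
x=1.110000, p=-0.312614: f=-0.484936 → p ← -0.312614 + 0.11·(-0.484936) = -0.365957
p(1.22) ≈ -0.3660

-0.3660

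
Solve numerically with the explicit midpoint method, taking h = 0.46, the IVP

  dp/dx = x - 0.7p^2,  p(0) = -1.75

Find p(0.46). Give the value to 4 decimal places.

-3.2643

Midpoint: k1 = f(x_n, p_n); k2 = f(x_n + h/2, p_n + (h/2)·k1); p_{n+1} = p_n + h·k2.
x=0.000000, p=-1.750000:
  k1 = f(0.000000, -1.750000) = -2.143750
  k2 = f(0.230000, -2.243062) = -3.291931
  p ← -1.750000 + 0.46·(-3.291931) = -3.264288
p(0.46) ≈ -3.2643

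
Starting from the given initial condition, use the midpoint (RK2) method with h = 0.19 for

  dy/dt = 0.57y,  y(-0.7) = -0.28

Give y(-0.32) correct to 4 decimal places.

Midpoint: k1 = f(t_n, y_n); k2 = f(t_n + h/2, y_n + (h/2)·k1); y_{n+1} = y_n + h·k2.
t=-0.700000, y=-0.280000:
  k1 = f(-0.700000, -0.280000) = -0.159600
  k2 = f(-0.605000, -0.295162) = -0.168242
  y ← -0.280000 + 0.19·(-0.168242) = -0.311966
t=-0.510000, y=-0.311966:
  k1 = f(-0.510000, -0.311966) = -0.177821
  k2 = f(-0.415000, -0.328859) = -0.187450
  y ← -0.311966 + 0.19·(-0.187450) = -0.347581
y(-0.32) ≈ -0.3476

-0.3476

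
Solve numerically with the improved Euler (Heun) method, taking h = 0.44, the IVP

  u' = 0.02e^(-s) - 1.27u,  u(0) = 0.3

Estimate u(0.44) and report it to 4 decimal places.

0.1840

Heun: k1 = f(s_n, u_n); k2 = f(s_n + h, u_n + h·k1); u_{n+1} = u_n + (h/2)·(k1 + k2).
s=0.000000, u=0.300000:
  k1 = f(0.000000, 0.300000) = -0.361000
  k2 = f(0.440000, 0.141160) = -0.166392
  u ← 0.300000 + (0.44/2)·(-0.361000 + (-0.166392)) = 0.183974
u(0.44) ≈ 0.1840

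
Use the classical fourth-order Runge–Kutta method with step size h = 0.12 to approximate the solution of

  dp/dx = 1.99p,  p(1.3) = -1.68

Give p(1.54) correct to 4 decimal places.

RK4: k1 = f(x_n, p_n); k2 = f(x_n + h/2, p_n + (h/2)·k1); k3 = f(x_n + h/2, p_n + (h/2)·k2); k4 = f(x_n + h, p_n + h·k3); p_{n+1} = p_n + (h/6)·(k1 + 2k2 + 2k3 + k4).
x=1.300000, p=-1.680000:
  k1 = f(1.300000, -1.680000) = -3.343200
  k2 = f(1.360000, -1.880592) = -3.742378
  k3 = f(1.360000, -1.904543) = -3.790040
  k4 = f(1.420000, -2.134805) = -4.248262
  p ← -1.680000 + (0.12/6)·(k1 + 2k2 + 2k3 + k4) = -2.133126
x=1.420000, p=-2.133126:
  k1 = f(1.420000, -2.133126) = -4.244921
  k2 = f(1.480000, -2.387821) = -4.751764
  k3 = f(1.480000, -2.418232) = -4.812281
  k4 = f(1.540000, -2.710600) = -5.394093
  p ← -2.133126 + (0.12/6)·(k1 + 2k2 + 2k3 + k4) = -2.708468
p(1.54) ≈ -2.7085

-2.7085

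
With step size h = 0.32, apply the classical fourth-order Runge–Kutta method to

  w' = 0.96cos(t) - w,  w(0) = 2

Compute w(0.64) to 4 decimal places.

RK4: k1 = f(t_n, w_n); k2 = f(t_n + h/2, w_n + (h/2)·k1); k3 = f(t_n + h/2, w_n + (h/2)·k2); k4 = f(t_n + h, w_n + h·k3); w_{n+1} = w_n + (h/6)·(k1 + 2k2 + 2k3 + k4).
t=0.000000, w=2.000000:
  k1 = f(0.000000, 2.000000) = -1.040000
  k2 = f(0.160000, 1.833600) = -0.885862
  k3 = f(0.160000, 1.858262) = -0.910524
  k4 = f(0.320000, 1.708632) = -0.797366
  w ← 2.000000 + (0.32/6)·(k1 + 2k2 + 2k3 + k4) = 1.710393
t=0.320000, w=1.710393:
  k1 = f(0.320000, 1.710393) = -0.799127
  k2 = f(0.480000, 1.582532) = -0.731017
  k3 = f(0.480000, 1.593430) = -0.741915
  k4 = f(0.640000, 1.472980) = -0.702968
  w ← 1.710393 + (0.32/6)·(k1 + 2k2 + 2k3 + k4) = 1.473168
w(0.64) ≈ 1.4732

1.4732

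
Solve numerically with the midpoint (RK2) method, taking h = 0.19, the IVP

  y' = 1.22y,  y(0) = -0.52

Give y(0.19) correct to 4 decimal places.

-0.6545

Midpoint: k1 = f(t_n, y_n); k2 = f(t_n + h/2, y_n + (h/2)·k1); y_{n+1} = y_n + h·k2.
t=0.000000, y=-0.520000:
  k1 = f(0.000000, -0.520000) = -0.634400
  k2 = f(0.095000, -0.580268) = -0.707927
  y ← -0.520000 + 0.19·(-0.707927) = -0.654506
y(0.19) ≈ -0.6545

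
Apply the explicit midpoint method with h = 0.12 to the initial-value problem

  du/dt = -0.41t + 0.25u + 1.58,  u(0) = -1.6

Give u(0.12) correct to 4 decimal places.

Midpoint: k1 = f(t_n, u_n); k2 = f(t_n + h/2, u_n + (h/2)·k1); u_{n+1} = u_n + h·k2.
t=0.000000, u=-1.600000:
  k1 = f(0.000000, -1.600000) = 1.180000
  k2 = f(0.060000, -1.529200) = 1.173100
  u ← -1.600000 + 0.12·1.173100 = -1.459228
u(0.12) ≈ -1.4592

-1.4592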